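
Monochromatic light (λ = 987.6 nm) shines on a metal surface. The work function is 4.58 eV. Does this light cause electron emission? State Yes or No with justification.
No

For photoemission, the photon energy must exceed the work function.

Photon energy: E = hc/λ = 1.2554 eV
Work function: φ = 4.58 eV

Since E_photon (1.2554 eV) < φ (4.58 eV), photoemission will NOT occur.
The threshold wavelength is λ₀ = hc/φ = 270.7 nm.
Since 987.6 nm > 270.7 nm, the photons lack sufficient energy.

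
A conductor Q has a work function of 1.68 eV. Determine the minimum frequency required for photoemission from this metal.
4.0622e+14 Hz

The threshold frequency is when the photon energy equals the work function:
hf₀ = φ

Solving for f₀:
f₀ = φ/h = (1.68 eV × 1.602×10⁻¹⁹ J/eV) / (6.626×10⁻³⁴ J·s)
f₀ = 4.0622e+14 Hz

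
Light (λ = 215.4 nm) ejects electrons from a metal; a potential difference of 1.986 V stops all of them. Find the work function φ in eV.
3.77 eV

The stopping potential gives the maximum kinetic energy: KE_max = eV_s = 1.986 eV

From Einstein's photoelectric equation: KE_max = hc/λ - φ
Rearranging: φ = hc/λ - KE_max

Calculate photon energy:
E_photon = hc/λ = (6.626×10⁻³⁴ J·s)(3×10⁸ m/s) / (215.4×10⁻⁹ m) = 5.7560 eV

Therefore:
φ = 5.7560 - 1.986 = 3.77 eV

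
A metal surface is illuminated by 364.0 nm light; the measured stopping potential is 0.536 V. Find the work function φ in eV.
2.87 eV

The stopping potential gives the maximum kinetic energy: KE_max = eV_s = 0.536 eV

From Einstein's photoelectric equation: KE_max = hc/λ - φ
Rearranging: φ = hc/λ - KE_max

Calculate photon energy:
E_photon = hc/λ = (6.626×10⁻³⁴ J·s)(3×10⁸ m/s) / (364.0×10⁻⁹ m) = 3.4062 eV

Therefore:
φ = 3.4062 - 0.536 = 2.87 eV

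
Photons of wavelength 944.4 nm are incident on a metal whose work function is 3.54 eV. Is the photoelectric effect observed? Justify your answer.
No

For photoemission, the photon energy must exceed the work function.

Photon energy: E = hc/λ = 1.3128 eV
Work function: φ = 3.54 eV

Since E_photon (1.3128 eV) < φ (3.54 eV), photoemission will NOT occur.
The threshold wavelength is λ₀ = hc/φ = 350.2 nm.
Since 944.4 nm > 350.2 nm, the photons lack sufficient energy.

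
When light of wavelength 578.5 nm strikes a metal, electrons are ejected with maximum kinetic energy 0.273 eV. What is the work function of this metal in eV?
1.87 eV

From Einstein's photoelectric equation: KE_max = hf - φ = hc/λ - φ

Rearranging for φ:
φ = hc/λ - KE_max

Calculate photon energy:
E_photon = hc/λ = 2.1432 eV

Therefore:
φ = 2.1432 - 0.273 = 1.87 eV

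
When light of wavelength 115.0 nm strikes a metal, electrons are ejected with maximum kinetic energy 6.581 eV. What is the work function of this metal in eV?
4.20 eV

From Einstein's photoelectric equation: KE_max = hf - φ = hc/λ - φ

Rearranging for φ:
φ = hc/λ - KE_max

Calculate photon energy:
E_photon = hc/λ = 10.7812 eV

Therefore:
φ = 10.7812 - 6.581 = 4.20 eV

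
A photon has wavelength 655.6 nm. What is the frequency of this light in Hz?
4.5728e+14 Hz

Using the wave equation: c = fλ

Solving for frequency:
f = c/λ = (3×10⁸ m/s) / (655.6×10⁻⁹ m)
f = 4.5728e+14 Hz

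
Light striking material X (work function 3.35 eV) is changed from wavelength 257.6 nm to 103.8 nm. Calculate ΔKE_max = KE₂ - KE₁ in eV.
7.1315 eV

Using Einstein's equation: KE_max = hc/λ - φ

For λ₁ = 257.6 nm:
KE₁ = hc/λ₁ - φ = 4.8131 - 3.35 = 1.4631 eV

For λ₂ = 103.8 nm:
KE₂ = hc/λ₂ - φ = 11.9445 - 3.35 = 8.5945 eV

Change in KE:
ΔKE = KE₂ - KE₁ = 8.5945 - 1.4631 = 7.1315 eV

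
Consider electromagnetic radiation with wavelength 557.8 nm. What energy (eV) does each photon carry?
2.2227 eV

Using E = hf = hc/λ:

E = hc/λ = (6.626×10⁻³⁴ J·s)(3×10⁸ m/s) / (557.8×10⁻⁹ m)
E = 2.2227 eV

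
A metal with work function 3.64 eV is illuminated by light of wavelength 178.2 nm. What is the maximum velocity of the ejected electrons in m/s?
1.0803e+06 m/s

First, find the maximum kinetic energy:
E_photon = hc/λ = 6.9576 eV
KE_max = E_photon - φ = 6.9576 - 3.64 = 3.3176 eV

Convert to Joules: KE_max = 3.3176 × 1.602×10⁻¹⁹ J = 5.3154e-19 J

Then use KE = ½mv² to find velocity:
v = √(2·KE/m) = √(2 × 5.3154e-19 J / 9.109e-31 kg)
v = 1.0803e+06 m/s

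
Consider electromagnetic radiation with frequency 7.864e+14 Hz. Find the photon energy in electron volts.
3.2523 eV

Using E = hf:

E = hf = (6.626×10⁻³⁴ J·s)(7.864e+14 Hz)
E = 3.2523 eV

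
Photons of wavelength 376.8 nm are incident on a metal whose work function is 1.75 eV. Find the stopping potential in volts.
1.5405 V

The stopping potential V_s satisfies: eV_s = KE_max

First, find KE_max using Einstein's equation:
E_photon = hc/λ = 3.2905 eV
KE_max = E_photon - φ = 3.2905 - 1.75 = 1.5405 eV

Since eV_s = KE_max:
V_s = KE_max/e = 1.5405 V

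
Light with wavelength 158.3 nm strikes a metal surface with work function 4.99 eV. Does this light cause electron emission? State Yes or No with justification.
Yes

For photoemission, the photon energy must exceed the work function.

Photon energy: E = hc/λ = 7.8322 eV
Work function: φ = 4.99 eV

Since E_photon (7.8322 eV) > φ (4.99 eV), photoemission WILL occur.
The threshold wavelength is λ₀ = hc/φ = 248.5 nm.
Since 158.3 nm < 248.5 nm, the light has sufficient energy.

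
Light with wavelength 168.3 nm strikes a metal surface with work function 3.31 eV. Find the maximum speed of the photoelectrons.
1.1946e+06 m/s

First, find the maximum kinetic energy:
E_photon = hc/λ = 7.3669 eV
KE_max = E_photon - φ = 7.3669 - 3.31 = 4.0569 eV

Convert to Joules: KE_max = 4.0569 × 1.602×10⁻¹⁹ J = 6.4998e-19 J

Then use KE = ½mv² to find velocity:
v = √(2·KE/m) = √(2 × 6.4998e-19 J / 9.109e-31 kg)
v = 1.1946e+06 m/s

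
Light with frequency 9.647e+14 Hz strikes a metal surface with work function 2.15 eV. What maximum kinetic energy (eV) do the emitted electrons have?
1.8397 eV

Using Einstein's photoelectric equation: KE_max = hf - φ

First, calculate the photon energy:
E_photon = hf = (6.626×10⁻³⁴ J·s)(9.647e+14 Hz)
E_photon = 3.9897 eV

Then, the maximum kinetic energy:
KE_max = E_photon - φ = 3.9897 eV - 2.15 eV = 1.8397 eV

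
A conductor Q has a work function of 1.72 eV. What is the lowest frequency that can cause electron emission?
4.1589e+14 Hz

The threshold frequency is when the photon energy equals the work function:
hf₀ = φ

Solving for f₀:
f₀ = φ/h = (1.72 eV × 1.602×10⁻¹⁹ J/eV) / (6.626×10⁻³⁴ J·s)
f₀ = 4.1589e+14 Hz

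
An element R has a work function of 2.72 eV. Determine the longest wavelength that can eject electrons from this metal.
455.82 nm

The threshold wavelength is when the photon energy equals the work function:
hc/λ₀ = φ

Solving for λ₀:
λ₀ = hc/φ = (6.626×10⁻³⁴ J·s)(3×10⁸ m/s) / (2.72 eV × 1.602×10⁻¹⁹ J/eV)
λ₀ = 455.82 nm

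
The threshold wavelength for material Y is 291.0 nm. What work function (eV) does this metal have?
4.26 eV

At the threshold wavelength, photon energy equals work function:
φ = hc/λ₀

Calculating:
φ = (6.626×10⁻³⁴ J·s)(3×10⁸ m/s) / (291.0×10⁻⁹ m)
φ = 4.26 eV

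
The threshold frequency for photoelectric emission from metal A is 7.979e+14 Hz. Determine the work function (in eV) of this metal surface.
3.30 eV

At the threshold frequency, photon energy equals work function:
φ = hf₀

Calculating:
φ = (6.626×10⁻³⁴ J·s)(7.979e+14 Hz)
φ = 3.30 eV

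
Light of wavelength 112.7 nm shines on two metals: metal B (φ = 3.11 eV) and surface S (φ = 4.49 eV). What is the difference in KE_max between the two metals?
1.3800 eV

Using KE_max = hc/λ - φ for each metal:

Photon energy: E = hc/λ = 11.0013 eV

For metal B (φ₁ = 3.11 eV):
KE₁ = E - φ₁ = 11.0013 - 3.11 = 7.8913 eV

For surface S (φ₂ = 4.49 eV):
KE₂ = E - φ₂ = 11.0013 - 4.49 = 6.5113 eV

Difference:
ΔKE = KE₁ - KE₂ = 7.8913 - 6.5113 = 1.3800 eV

Note: The difference equals the difference in work functions: 4.49 - 3.11 = 1.38 eV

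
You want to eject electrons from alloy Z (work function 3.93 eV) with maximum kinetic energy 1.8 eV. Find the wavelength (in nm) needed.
216.38 nm

From Einstein's equation: KE_max = hc/λ - φ

Rearranging for λ:
hc/λ = KE_max + φ
λ = hc/(KE_max + φ)

Required photon energy:
E_photon = KE_max + φ = 1.8 + 3.93 = 5.73 eV

Required wavelength:
λ = hc/E_photon = (6.626×10⁻³⁴)(3×10⁸) / (5.73 × 1.602×10⁻¹⁹)
λ = 216.38 nm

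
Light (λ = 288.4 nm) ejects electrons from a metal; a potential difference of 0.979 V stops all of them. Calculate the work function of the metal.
3.32 eV

The stopping potential gives the maximum kinetic energy: KE_max = eV_s = 0.979 eV

From Einstein's photoelectric equation: KE_max = hc/λ - φ
Rearranging: φ = hc/λ - KE_max

Calculate photon energy:
E_photon = hc/λ = (6.626×10⁻³⁴ J·s)(3×10⁸ m/s) / (288.4×10⁻⁹ m) = 4.2990 eV

Therefore:
φ = 4.2990 - 0.979 = 3.32 eV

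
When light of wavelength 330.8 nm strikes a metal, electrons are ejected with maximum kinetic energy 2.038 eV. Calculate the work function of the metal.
1.71 eV

From Einstein's photoelectric equation: KE_max = hf - φ = hc/λ - φ

Rearranging for φ:
φ = hc/λ - KE_max

Calculate photon energy:
E_photon = hc/λ = 3.7480 eV

Therefore:
φ = 3.7480 - 2.038 = 1.71 eV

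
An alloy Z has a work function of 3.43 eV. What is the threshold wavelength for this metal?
361.47 nm

The threshold wavelength is when the photon energy equals the work function:
hc/λ₀ = φ

Solving for λ₀:
λ₀ = hc/φ = (6.626×10⁻³⁴ J·s)(3×10⁸ m/s) / (3.43 eV × 1.602×10⁻¹⁹ J/eV)
λ₀ = 361.47 nm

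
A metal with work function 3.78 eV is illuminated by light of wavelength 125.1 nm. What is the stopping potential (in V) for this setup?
6.1308 V

The stopping potential V_s satisfies: eV_s = KE_max

First, find KE_max using Einstein's equation:
E_photon = hc/λ = 9.9108 eV
KE_max = E_photon - φ = 9.9108 - 3.78 = 6.1308 eV

Since eV_s = KE_max:
V_s = KE_max/e = 6.1308 V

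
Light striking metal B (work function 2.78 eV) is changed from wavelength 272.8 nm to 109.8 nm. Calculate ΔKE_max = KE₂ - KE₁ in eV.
6.7469 eV

Using Einstein's equation: KE_max = hc/λ - φ

For λ₁ = 272.8 nm:
KE₁ = hc/λ₁ - φ = 4.5449 - 2.78 = 1.7649 eV

For λ₂ = 109.8 nm:
KE₂ = hc/λ₂ - φ = 11.2918 - 2.78 = 8.5118 eV

Change in KE:
ΔKE = KE₂ - KE₁ = 8.5118 - 1.7649 = 6.7469 eV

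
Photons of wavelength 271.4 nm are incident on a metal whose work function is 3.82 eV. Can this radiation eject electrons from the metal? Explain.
Yes

For photoemission, the photon energy must exceed the work function.

Photon energy: E = hc/λ = 4.5683 eV
Work function: φ = 3.82 eV

Since E_photon (4.5683 eV) > φ (3.82 eV), photoemission WILL occur.
The threshold wavelength is λ₀ = hc/φ = 324.6 nm.
Since 271.4 nm < 324.6 nm, the light has sufficient energy.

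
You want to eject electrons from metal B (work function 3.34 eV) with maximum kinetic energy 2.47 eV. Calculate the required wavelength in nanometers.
213.40 nm

From Einstein's equation: KE_max = hc/λ - φ

Rearranging for λ:
hc/λ = KE_max + φ
λ = hc/(KE_max + φ)

Required photon energy:
E_photon = KE_max + φ = 2.47 + 3.34 = 5.81 eV

Required wavelength:
λ = hc/E_photon = (6.626×10⁻³⁴)(3×10⁸) / (5.81 × 1.602×10⁻¹⁹)
λ = 213.40 nm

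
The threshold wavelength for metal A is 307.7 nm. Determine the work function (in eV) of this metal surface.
4.03 eV

At the threshold wavelength, photon energy equals work function:
φ = hc/λ₀

Calculating:
φ = (6.626×10⁻³⁴ J·s)(3×10⁸ m/s) / (307.7×10⁻⁹ m)
φ = 4.03 eV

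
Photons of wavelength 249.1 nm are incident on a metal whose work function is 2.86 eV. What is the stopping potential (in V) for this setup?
2.1173 V

The stopping potential V_s satisfies: eV_s = KE_max

First, find KE_max using Einstein's equation:
E_photon = hc/λ = 4.9773 eV
KE_max = E_photon - φ = 4.9773 - 2.86 = 2.1173 eV

Since eV_s = KE_max:
V_s = KE_max/e = 2.1173 V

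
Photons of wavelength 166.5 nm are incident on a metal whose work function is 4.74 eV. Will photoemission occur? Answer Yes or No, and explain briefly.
Yes

For photoemission, the photon energy must exceed the work function.

Photon energy: E = hc/λ = 7.4465 eV
Work function: φ = 4.74 eV

Since E_photon (7.4465 eV) > φ (4.74 eV), photoemission WILL occur.
The threshold wavelength is λ₀ = hc/φ = 261.6 nm.
Since 166.5 nm < 261.6 nm, the light has sufficient energy.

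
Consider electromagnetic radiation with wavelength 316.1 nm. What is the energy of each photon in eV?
3.9223 eV

Using E = hf = hc/λ:

E = hc/λ = (6.626×10⁻³⁴ J·s)(3×10⁸ m/s) / (316.1×10⁻⁹ m)
E = 3.9223 eV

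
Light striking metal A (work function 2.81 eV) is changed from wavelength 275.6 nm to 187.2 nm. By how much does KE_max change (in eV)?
2.1244 eV

Using Einstein's equation: KE_max = hc/λ - φ

For λ₁ = 275.6 nm:
KE₁ = hc/λ₁ - φ = 4.4987 - 2.81 = 1.6887 eV

For λ₂ = 187.2 nm:
KE₂ = hc/λ₂ - φ = 6.6231 - 2.81 = 3.8131 eV

Change in KE:
ΔKE = KE₂ - KE₁ = 3.8131 - 1.6887 = 2.1244 eV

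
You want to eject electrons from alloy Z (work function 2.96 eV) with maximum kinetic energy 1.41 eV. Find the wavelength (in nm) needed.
283.72 nm

From Einstein's equation: KE_max = hc/λ - φ

Rearranging for λ:
hc/λ = KE_max + φ
λ = hc/(KE_max + φ)

Required photon energy:
E_photon = KE_max + φ = 1.41 + 2.96 = 4.37 eV

Required wavelength:
λ = hc/E_photon = (6.626×10⁻³⁴)(3×10⁸) / (4.37 × 1.602×10⁻¹⁹)
λ = 283.72 nm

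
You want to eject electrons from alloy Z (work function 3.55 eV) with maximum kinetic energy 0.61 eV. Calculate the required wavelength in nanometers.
298.04 nm

From Einstein's equation: KE_max = hc/λ - φ

Rearranging for λ:
hc/λ = KE_max + φ
λ = hc/(KE_max + φ)

Required photon energy:
E_photon = KE_max + φ = 0.61 + 3.55 = 4.16 eV

Required wavelength:
λ = hc/E_photon = (6.626×10⁻³⁴)(3×10⁸) / (4.16 × 1.602×10⁻¹⁹)
λ = 298.04 nm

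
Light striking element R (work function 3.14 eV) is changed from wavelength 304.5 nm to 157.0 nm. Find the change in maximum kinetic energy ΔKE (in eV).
3.8254 eV

Using Einstein's equation: KE_max = hc/λ - φ

For λ₁ = 304.5 nm:
KE₁ = hc/λ₁ - φ = 4.0717 - 3.14 = 0.9317 eV

For λ₂ = 157.0 nm:
KE₂ = hc/λ₂ - φ = 7.8971 - 3.14 = 4.7571 eV

Change in KE:
ΔKE = KE₂ - KE₁ = 4.7571 - 0.9317 = 3.8254 eV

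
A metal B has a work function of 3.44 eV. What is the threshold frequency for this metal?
8.3179e+14 Hz

The threshold frequency is when the photon energy equals the work function:
hf₀ = φ

Solving for f₀:
f₀ = φ/h = (3.44 eV × 1.602×10⁻¹⁹ J/eV) / (6.626×10⁻³⁴ J·s)
f₀ = 8.3179e+14 Hz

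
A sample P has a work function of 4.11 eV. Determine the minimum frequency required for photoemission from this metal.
9.9379e+14 Hz

The threshold frequency is when the photon energy equals the work function:
hf₀ = φ

Solving for f₀:
f₀ = φ/h = (4.11 eV × 1.602×10⁻¹⁹ J/eV) / (6.626×10⁻³⁴ J·s)
f₀ = 9.9379e+14 Hz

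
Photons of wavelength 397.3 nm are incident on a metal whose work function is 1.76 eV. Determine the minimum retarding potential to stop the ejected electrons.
1.3607 V

The stopping potential V_s satisfies: eV_s = KE_max

First, find KE_max using Einstein's equation:
E_photon = hc/λ = 3.1207 eV
KE_max = E_photon - φ = 3.1207 - 1.76 = 1.3607 eV

Since eV_s = KE_max:
V_s = KE_max/e = 1.3607 V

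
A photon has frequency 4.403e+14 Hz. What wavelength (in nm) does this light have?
680.88 nm

Using the wave equation: c = fλ

Solving for wavelength:
λ = c/f = (3×10⁸ m/s) / (4.403e+14 Hz)
λ = 680.88 nm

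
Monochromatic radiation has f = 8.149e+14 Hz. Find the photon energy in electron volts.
3.3702 eV

Using E = hf:

E = hf = (6.626×10⁻³⁴ J·s)(8.149e+14 Hz)
E = 3.3702 eV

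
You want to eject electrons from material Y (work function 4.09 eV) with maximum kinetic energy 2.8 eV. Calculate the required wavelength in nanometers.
179.95 nm

From Einstein's equation: KE_max = hc/λ - φ

Rearranging for λ:
hc/λ = KE_max + φ
λ = hc/(KE_max + φ)

Required photon energy:
E_photon = KE_max + φ = 2.8 + 4.09 = 6.89 eV

Required wavelength:
λ = hc/E_photon = (6.626×10⁻³⁴)(3×10⁸) / (6.89 × 1.602×10⁻¹⁹)
λ = 179.95 nm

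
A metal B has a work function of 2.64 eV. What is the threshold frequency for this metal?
6.3835e+14 Hz

The threshold frequency is when the photon energy equals the work function:
hf₀ = φ

Solving for f₀:
f₀ = φ/h = (2.64 eV × 1.602×10⁻¹⁹ J/eV) / (6.626×10⁻³⁴ J·s)
f₀ = 6.3835e+14 Hz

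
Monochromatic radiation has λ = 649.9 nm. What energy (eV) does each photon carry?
1.9077 eV

Using E = hf = hc/λ:

E = hc/λ = (6.626×10⁻³⁴ J·s)(3×10⁸ m/s) / (649.9×10⁻⁹ m)
E = 1.9077 eV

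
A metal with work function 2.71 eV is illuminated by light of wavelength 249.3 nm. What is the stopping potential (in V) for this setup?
2.2633 V

The stopping potential V_s satisfies: eV_s = KE_max

First, find KE_max using Einstein's equation:
E_photon = hc/λ = 4.9733 eV
KE_max = E_photon - φ = 4.9733 - 2.71 = 2.2633 eV

Since eV_s = KE_max:
V_s = KE_max/e = 2.2633 V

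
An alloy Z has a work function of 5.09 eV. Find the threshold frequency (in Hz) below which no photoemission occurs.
1.2308e+15 Hz

The threshold frequency is when the photon energy equals the work function:
hf₀ = φ

Solving for f₀:
f₀ = φ/h = (5.09 eV × 1.602×10⁻¹⁹ J/eV) / (6.626×10⁻³⁴ J·s)
f₀ = 1.2308e+15 Hz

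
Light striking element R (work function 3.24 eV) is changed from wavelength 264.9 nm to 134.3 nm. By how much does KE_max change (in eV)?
4.5515 eV

Using Einstein's equation: KE_max = hc/λ - φ

For λ₁ = 264.9 nm:
KE₁ = hc/λ₁ - φ = 4.6804 - 3.24 = 1.4404 eV

For λ₂ = 134.3 nm:
KE₂ = hc/λ₂ - φ = 9.2319 - 3.24 = 5.9919 eV

Change in KE:
ΔKE = KE₂ - KE₁ = 5.9919 - 1.4404 = 4.5515 eV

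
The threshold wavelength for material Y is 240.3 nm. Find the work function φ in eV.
5.16 eV

At the threshold wavelength, photon energy equals work function:
φ = hc/λ₀

Calculating:
φ = (6.626×10⁻³⁴ J·s)(3×10⁸ m/s) / (240.3×10⁻⁹ m)
φ = 5.16 eV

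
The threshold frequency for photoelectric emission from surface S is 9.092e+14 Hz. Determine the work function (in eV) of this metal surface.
3.76 eV

At the threshold frequency, photon energy equals work function:
φ = hf₀

Calculating:
φ = (6.626×10⁻³⁴ J·s)(9.092e+14 Hz)
φ = 3.76 eV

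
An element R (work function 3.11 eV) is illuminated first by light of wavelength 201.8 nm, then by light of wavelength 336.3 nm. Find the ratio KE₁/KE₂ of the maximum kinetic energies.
5.2607

Using Einstein's equation: KE_max = hc/λ - φ

For λ₁ = 201.8 nm:
E₁ = hc/λ₁ = 6.1439 eV
KE₁ = E₁ - φ = 6.1439 - 3.11 = 3.0339 eV

For λ₂ = 336.3 nm:
E₂ = hc/λ₂ = 3.6867 eV
KE₂ = E₂ - φ = 3.6867 - 3.11 = 0.5767 eV

Ratio: KE₁/KE₂ = 3.0339/0.5767 = 5.2607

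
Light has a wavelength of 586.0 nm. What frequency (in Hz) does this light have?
5.1159e+14 Hz

Using the wave equation: c = fλ

Solving for frequency:
f = c/λ = (3×10⁸ m/s) / (586.0×10⁻⁹ m)
f = 5.1159e+14 Hz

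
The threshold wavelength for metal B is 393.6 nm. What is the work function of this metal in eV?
3.15 eV

At the threshold wavelength, photon energy equals work function:
φ = hc/λ₀

Calculating:
φ = (6.626×10⁻³⁴ J·s)(3×10⁸ m/s) / (393.6×10⁻⁹ m)
φ = 3.15 eV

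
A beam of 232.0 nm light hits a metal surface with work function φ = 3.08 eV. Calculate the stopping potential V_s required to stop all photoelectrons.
2.2641 V

The stopping potential V_s satisfies: eV_s = KE_max

First, find KE_max using Einstein's equation:
E_photon = hc/λ = 5.3441 eV
KE_max = E_photon - φ = 5.3441 - 3.08 = 2.2641 eV

Since eV_s = KE_max:
V_s = KE_max/e = 2.2641 V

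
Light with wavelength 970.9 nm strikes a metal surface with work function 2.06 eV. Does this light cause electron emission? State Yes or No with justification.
No

For photoemission, the photon energy must exceed the work function.

Photon energy: E = hc/λ = 1.2770 eV
Work function: φ = 2.06 eV

Since E_photon (1.2770 eV) < φ (2.06 eV), photoemission will NOT occur.
The threshold wavelength is λ₀ = hc/φ = 601.9 nm.
Since 970.9 nm > 601.9 nm, the photons lack sufficient energy.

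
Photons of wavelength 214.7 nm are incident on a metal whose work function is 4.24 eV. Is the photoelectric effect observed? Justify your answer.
Yes

For photoemission, the photon energy must exceed the work function.

Photon energy: E = hc/λ = 5.7748 eV
Work function: φ = 4.24 eV

Since E_photon (5.7748 eV) > φ (4.24 eV), photoemission WILL occur.
The threshold wavelength is λ₀ = hc/φ = 292.4 nm.
Since 214.7 nm < 292.4 nm, the light has sufficient energy.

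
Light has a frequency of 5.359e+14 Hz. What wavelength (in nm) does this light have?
559.42 nm

Using the wave equation: c = fλ

Solving for wavelength:
λ = c/f = (3×10⁸ m/s) / (5.359e+14 Hz)
λ = 559.42 nm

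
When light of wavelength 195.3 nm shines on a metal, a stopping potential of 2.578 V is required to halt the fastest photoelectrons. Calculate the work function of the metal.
3.77 eV

The stopping potential gives the maximum kinetic energy: KE_max = eV_s = 2.578 eV

From Einstein's photoelectric equation: KE_max = hc/λ - φ
Rearranging: φ = hc/λ - KE_max

Calculate photon energy:
E_photon = hc/λ = (6.626×10⁻³⁴ J·s)(3×10⁸ m/s) / (195.3×10⁻⁹ m) = 6.3484 eV

Therefore:
φ = 6.3484 - 2.578 = 3.77 eV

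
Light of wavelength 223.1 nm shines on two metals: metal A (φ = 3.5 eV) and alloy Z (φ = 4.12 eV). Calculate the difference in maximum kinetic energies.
0.6200 eV

Using KE_max = hc/λ - φ for each metal:

Photon energy: E = hc/λ = 5.5573 eV

For metal A (φ₁ = 3.5 eV):
KE₁ = E - φ₁ = 5.5573 - 3.5 = 2.0573 eV

For alloy Z (φ₂ = 4.12 eV):
KE₂ = E - φ₂ = 5.5573 - 4.12 = 1.4373 eV

Difference:
ΔKE = KE₁ - KE₂ = 2.0573 - 1.4373 = 0.6200 eV

Note: The difference equals the difference in work functions: 4.12 - 3.5 = 0.62 eV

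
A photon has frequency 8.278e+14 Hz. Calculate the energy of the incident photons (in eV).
3.4235 eV

Using E = hf:

E = hf = (6.626×10⁻³⁴ J·s)(8.278e+14 Hz)
E = 3.4235 eV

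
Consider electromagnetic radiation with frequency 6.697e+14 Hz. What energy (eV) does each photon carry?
2.7697 eV

Using E = hf:

E = hf = (6.626×10⁻³⁴ J·s)(6.697e+14 Hz)
E = 2.7697 eV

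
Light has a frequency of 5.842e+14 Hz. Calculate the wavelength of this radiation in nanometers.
513.17 nm

Using the wave equation: c = fλ

Solving for wavelength:
λ = c/f = (3×10⁸ m/s) / (5.842e+14 Hz)
λ = 513.17 nm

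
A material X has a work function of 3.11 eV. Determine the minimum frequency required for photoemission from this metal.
7.5199e+14 Hz

The threshold frequency is when the photon energy equals the work function:
hf₀ = φ

Solving for f₀:
f₀ = φ/h = (3.11 eV × 1.602×10⁻¹⁹ J/eV) / (6.626×10⁻³⁴ J·s)
f₀ = 7.5199e+14 Hz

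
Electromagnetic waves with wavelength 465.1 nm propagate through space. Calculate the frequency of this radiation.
6.4458e+14 Hz

Using the wave equation: c = fλ

Solving for frequency:
f = c/λ = (3×10⁸ m/s) / (465.1×10⁻⁹ m)
f = 6.4458e+14 Hz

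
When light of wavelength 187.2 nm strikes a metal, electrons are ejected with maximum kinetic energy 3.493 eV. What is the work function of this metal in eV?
3.13 eV

From Einstein's photoelectric equation: KE_max = hf - φ = hc/λ - φ

Rearranging for φ:
φ = hc/λ - KE_max

Calculate photon energy:
E_photon = hc/λ = 6.6231 eV

Therefore:
φ = 6.6231 - 3.493 = 3.13 eV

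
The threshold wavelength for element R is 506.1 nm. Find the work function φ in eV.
2.45 eV

At the threshold wavelength, photon energy equals work function:
φ = hc/λ₀

Calculating:
φ = (6.626×10⁻³⁴ J·s)(3×10⁸ m/s) / (506.1×10⁻⁹ m)
φ = 2.45 eV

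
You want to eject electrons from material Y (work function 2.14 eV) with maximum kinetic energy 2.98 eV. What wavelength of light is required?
242.16 nm

From Einstein's equation: KE_max = hc/λ - φ

Rearranging for λ:
hc/λ = KE_max + φ
λ = hc/(KE_max + φ)

Required photon energy:
E_photon = KE_max + φ = 2.98 + 2.14 = 5.12 eV

Required wavelength:
λ = hc/E_photon = (6.626×10⁻³⁴)(3×10⁸) / (5.12 × 1.602×10⁻¹⁹)
λ = 242.16 nm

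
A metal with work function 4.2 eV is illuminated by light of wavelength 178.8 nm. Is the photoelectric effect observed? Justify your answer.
Yes

For photoemission, the photon energy must exceed the work function.

Photon energy: E = hc/λ = 6.9342 eV
Work function: φ = 4.2 eV

Since E_photon (6.9342 eV) > φ (4.2 eV), photoemission WILL occur.
The threshold wavelength is λ₀ = hc/φ = 295.2 nm.
Since 178.8 nm < 295.2 nm, the light has sufficient energy.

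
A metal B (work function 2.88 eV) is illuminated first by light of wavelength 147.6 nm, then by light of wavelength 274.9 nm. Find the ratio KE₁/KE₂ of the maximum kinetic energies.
3.3862

Using Einstein's equation: KE_max = hc/λ - φ

For λ₁ = 147.6 nm:
E₁ = hc/λ₁ = 8.4000 eV
KE₁ = E₁ - φ = 8.4000 - 2.88 = 5.5200 eV

For λ₂ = 274.9 nm:
E₂ = hc/λ₂ = 4.5102 eV
KE₂ = E₂ - φ = 4.5102 - 2.88 = 1.6302 eV

Ratio: KE₁/KE₂ = 5.5200/1.6302 = 3.3862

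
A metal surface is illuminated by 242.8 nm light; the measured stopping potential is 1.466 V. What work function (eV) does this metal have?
3.64 eV

The stopping potential gives the maximum kinetic energy: KE_max = eV_s = 1.466 eV

From Einstein's photoelectric equation: KE_max = hc/λ - φ
Rearranging: φ = hc/λ - KE_max

Calculate photon energy:
E_photon = hc/λ = (6.626×10⁻³⁴ J·s)(3×10⁸ m/s) / (242.8×10⁻⁹ m) = 5.1064 eV

Therefore:
φ = 5.1064 - 1.466 = 3.64 eV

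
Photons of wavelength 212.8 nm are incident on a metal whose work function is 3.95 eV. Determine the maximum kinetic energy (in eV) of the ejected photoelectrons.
1.8763 eV

Using Einstein's photoelectric equation: KE_max = hf - φ = hc/λ - φ

First, calculate the photon energy:
E_photon = hc/λ = (6.626×10⁻³⁴ J·s)(3×10⁸ m/s) / (212.8×10⁻⁹ m)
E_photon = 5.8263 eV

Then, the maximum kinetic energy:
KE_max = E_photon - φ = 5.8263 eV - 3.95 eV = 1.8763 eV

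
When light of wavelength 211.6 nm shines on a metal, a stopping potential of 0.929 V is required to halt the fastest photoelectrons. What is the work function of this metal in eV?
4.93 eV

The stopping potential gives the maximum kinetic energy: KE_max = eV_s = 0.929 eV

From Einstein's photoelectric equation: KE_max = hc/λ - φ
Rearranging: φ = hc/λ - KE_max

Calculate photon energy:
E_photon = hc/λ = (6.626×10⁻³⁴ J·s)(3×10⁸ m/s) / (211.6×10⁻⁹ m) = 5.8594 eV

Therefore:
φ = 5.8594 - 0.929 = 4.93 eV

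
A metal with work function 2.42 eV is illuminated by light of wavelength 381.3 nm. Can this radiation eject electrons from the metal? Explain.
Yes

For photoemission, the photon energy must exceed the work function.

Photon energy: E = hc/λ = 3.2516 eV
Work function: φ = 2.42 eV

Since E_photon (3.2516 eV) > φ (2.42 eV), photoemission WILL occur.
The threshold wavelength is λ₀ = hc/φ = 512.3 nm.
Since 381.3 nm < 512.3 nm, the light has sufficient energy.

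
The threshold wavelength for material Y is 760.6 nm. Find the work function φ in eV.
1.63 eV

At the threshold wavelength, photon energy equals work function:
φ = hc/λ₀

Calculating:
φ = (6.626×10⁻³⁴ J·s)(3×10⁸ m/s) / (760.6×10⁻⁹ m)
φ = 1.63 eV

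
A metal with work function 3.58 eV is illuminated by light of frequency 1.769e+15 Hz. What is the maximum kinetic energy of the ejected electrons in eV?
3.7360 eV

Using Einstein's photoelectric equation: KE_max = hf - φ

First, calculate the photon energy:
E_photon = hf = (6.626×10⁻³⁴ J·s)(1.769e+15 Hz)
E_photon = 7.3160 eV

Then, the maximum kinetic energy:
KE_max = E_photon - φ = 7.3160 eV - 3.58 eV = 3.7360 eV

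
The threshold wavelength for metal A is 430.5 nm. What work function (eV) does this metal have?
2.88 eV

At the threshold wavelength, photon energy equals work function:
φ = hc/λ₀

Calculating:
φ = (6.626×10⁻³⁴ J·s)(3×10⁸ m/s) / (430.5×10⁻⁹ m)
φ = 2.88 eV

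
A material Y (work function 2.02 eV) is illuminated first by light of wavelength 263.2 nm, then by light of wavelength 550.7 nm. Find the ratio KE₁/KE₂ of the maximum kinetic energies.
11.6280

Using Einstein's equation: KE_max = hc/λ - φ

For λ₁ = 263.2 nm:
E₁ = hc/λ₁ = 4.7106 eV
KE₁ = E₁ - φ = 4.7106 - 2.02 = 2.6906 eV

For λ₂ = 550.7 nm:
E₂ = hc/λ₂ = 2.2514 eV
KE₂ = E₂ - φ = 2.2514 - 2.02 = 0.2314 eV

Ratio: KE₁/KE₂ = 2.6906/0.2314 = 11.6280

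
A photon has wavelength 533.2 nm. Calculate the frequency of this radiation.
5.6225e+14 Hz

Using the wave equation: c = fλ

Solving for frequency:
f = c/λ = (3×10⁸ m/s) / (533.2×10⁻⁹ m)
f = 5.6225e+14 Hz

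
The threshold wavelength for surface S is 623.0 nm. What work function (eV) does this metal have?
1.99 eV

At the threshold wavelength, photon energy equals work function:
φ = hc/λ₀

Calculating:
φ = (6.626×10⁻³⁴ J·s)(3×10⁸ m/s) / (623.0×10⁻⁹ m)
φ = 1.99 eV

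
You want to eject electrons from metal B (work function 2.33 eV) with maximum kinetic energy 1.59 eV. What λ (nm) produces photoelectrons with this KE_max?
316.29 nm

From Einstein's equation: KE_max = hc/λ - φ

Rearranging for λ:
hc/λ = KE_max + φ
λ = hc/(KE_max + φ)

Required photon energy:
E_photon = KE_max + φ = 1.59 + 2.33 = 3.92 eV

Required wavelength:
λ = hc/E_photon = (6.626×10⁻³⁴)(3×10⁸) / (3.92 × 1.602×10⁻¹⁹)
λ = 316.29 nm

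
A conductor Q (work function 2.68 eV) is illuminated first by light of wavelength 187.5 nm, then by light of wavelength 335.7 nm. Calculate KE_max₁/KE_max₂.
3.8809

Using Einstein's equation: KE_max = hc/λ - φ

For λ₁ = 187.5 nm:
E₁ = hc/λ₁ = 6.6125 eV
KE₁ = E₁ - φ = 6.6125 - 2.68 = 3.9325 eV

For λ₂ = 335.7 nm:
E₂ = hc/λ₂ = 3.6933 eV
KE₂ = E₂ - φ = 3.6933 - 2.68 = 1.0133 eV

Ratio: KE₁/KE₂ = 3.9325/1.0133 = 3.8809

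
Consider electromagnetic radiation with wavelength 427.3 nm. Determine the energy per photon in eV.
2.9016 eV

Using E = hf = hc/λ:

E = hc/λ = (6.626×10⁻³⁴ J·s)(3×10⁸ m/s) / (427.3×10⁻⁹ m)
E = 2.9016 eV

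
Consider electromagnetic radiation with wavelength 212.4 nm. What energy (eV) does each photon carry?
5.8373 eV

Using E = hf = hc/λ:

E = hc/λ = (6.626×10⁻³⁴ J·s)(3×10⁸ m/s) / (212.4×10⁻⁹ m)
E = 5.8373 eV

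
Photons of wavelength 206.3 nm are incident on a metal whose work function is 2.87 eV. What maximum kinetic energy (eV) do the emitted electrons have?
3.1399 eV

Using Einstein's photoelectric equation: KE_max = hf - φ = hc/λ - φ

First, calculate the photon energy:
E_photon = hc/λ = (6.626×10⁻³⁴ J·s)(3×10⁸ m/s) / (206.3×10⁻⁹ m)
E_photon = 6.0099 eV

Then, the maximum kinetic energy:
KE_max = E_photon - φ = 6.0099 eV - 2.87 eV = 3.1399 eV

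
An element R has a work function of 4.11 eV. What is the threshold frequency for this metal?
9.9379e+14 Hz

The threshold frequency is when the photon energy equals the work function:
hf₀ = φ

Solving for f₀:
f₀ = φ/h = (4.11 eV × 1.602×10⁻¹⁹ J/eV) / (6.626×10⁻³⁴ J·s)
f₀ = 9.9379e+14 Hz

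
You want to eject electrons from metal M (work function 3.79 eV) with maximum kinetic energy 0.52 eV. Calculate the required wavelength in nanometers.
287.67 nm

From Einstein's equation: KE_max = hc/λ - φ

Rearranging for λ:
hc/λ = KE_max + φ
λ = hc/(KE_max + φ)

Required photon energy:
E_photon = KE_max + φ = 0.52 + 3.79 = 4.31 eV

Required wavelength:
λ = hc/E_photon = (6.626×10⁻³⁴)(3×10⁸) / (4.31 × 1.602×10⁻¹⁹)
λ = 287.67 nm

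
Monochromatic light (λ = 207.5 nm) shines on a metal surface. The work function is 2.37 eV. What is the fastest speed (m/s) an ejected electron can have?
1.1261e+06 m/s

First, find the maximum kinetic energy:
E_photon = hc/λ = 5.9751 eV
KE_max = E_photon - φ = 5.9751 - 2.37 = 3.6051 eV

Convert to Joules: KE_max = 3.6051 × 1.602×10⁻¹⁹ J = 5.7761e-19 J

Then use KE = ½mv² to find velocity:
v = √(2·KE/m) = √(2 × 5.7761e-19 J / 9.109e-31 kg)
v = 1.1261e+06 m/s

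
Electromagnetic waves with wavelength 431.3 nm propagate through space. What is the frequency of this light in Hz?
6.9509e+14 Hz

Using the wave equation: c = fλ

Solving for frequency:
f = c/λ = (3×10⁸ m/s) / (431.3×10⁻⁹ m)
f = 6.9509e+14 Hz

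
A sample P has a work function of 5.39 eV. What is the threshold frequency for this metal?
1.3033e+15 Hz

The threshold frequency is when the photon energy equals the work function:
hf₀ = φ

Solving for f₀:
f₀ = φ/h = (5.39 eV × 1.602×10⁻¹⁹ J/eV) / (6.626×10⁻³⁴ J·s)
f₀ = 1.3033e+15 Hz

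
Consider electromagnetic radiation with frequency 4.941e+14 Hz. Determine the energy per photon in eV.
2.0434 eV

Using E = hf:

E = hf = (6.626×10⁻³⁴ J·s)(4.941e+14 Hz)
E = 2.0434 eV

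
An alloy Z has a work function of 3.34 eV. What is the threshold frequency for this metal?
8.0761e+14 Hz

The threshold frequency is when the photon energy equals the work function:
hf₀ = φ

Solving for f₀:
f₀ = φ/h = (3.34 eV × 1.602×10⁻¹⁹ J/eV) / (6.626×10⁻³⁴ J·s)
f₀ = 8.0761e+14 Hz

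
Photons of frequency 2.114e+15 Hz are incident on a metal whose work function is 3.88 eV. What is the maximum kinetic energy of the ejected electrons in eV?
4.8628 eV

Using Einstein's photoelectric equation: KE_max = hf - φ

First, calculate the photon energy:
E_photon = hf = (6.626×10⁻³⁴ J·s)(2.114e+15 Hz)
E_photon = 8.7428 eV

Then, the maximum kinetic energy:
KE_max = E_photon - φ = 8.7428 eV - 3.88 eV = 4.8628 eV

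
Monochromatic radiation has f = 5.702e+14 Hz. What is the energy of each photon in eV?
2.3582 eV

Using E = hf:

E = hf = (6.626×10⁻³⁴ J·s)(5.702e+14 Hz)
E = 2.3582 eV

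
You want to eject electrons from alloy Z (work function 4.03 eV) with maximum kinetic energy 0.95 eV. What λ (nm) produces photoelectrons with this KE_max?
248.96 nm

From Einstein's equation: KE_max = hc/λ - φ

Rearranging for λ:
hc/λ = KE_max + φ
λ = hc/(KE_max + φ)

Required photon energy:
E_photon = KE_max + φ = 0.95 + 4.03 = 4.98 eV

Required wavelength:
λ = hc/E_photon = (6.626×10⁻³⁴)(3×10⁸) / (4.98 × 1.602×10⁻¹⁹)
λ = 248.96 nm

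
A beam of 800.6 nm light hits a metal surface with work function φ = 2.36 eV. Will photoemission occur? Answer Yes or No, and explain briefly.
No

For photoemission, the photon energy must exceed the work function.

Photon energy: E = hc/λ = 1.5486 eV
Work function: φ = 2.36 eV

Since E_photon (1.5486 eV) < φ (2.36 eV), photoemission will NOT occur.
The threshold wavelength is λ₀ = hc/φ = 525.4 nm.
Since 800.6 nm > 525.4 nm, the photons lack sufficient energy.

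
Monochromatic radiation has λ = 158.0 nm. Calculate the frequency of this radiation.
1.8974e+15 Hz

Using the wave equation: c = fλ

Solving for frequency:
f = c/λ = (3×10⁸ m/s) / (158.0×10⁻⁹ m)
f = 1.8974e+15 Hz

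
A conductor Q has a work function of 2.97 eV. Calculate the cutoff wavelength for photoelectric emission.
417.46 nm

The threshold wavelength is when the photon energy equals the work function:
hc/λ₀ = φ

Solving for λ₀:
λ₀ = hc/φ = (6.626×10⁻³⁴ J·s)(3×10⁸ m/s) / (2.97 eV × 1.602×10⁻¹⁹ J/eV)
λ₀ = 417.46 nm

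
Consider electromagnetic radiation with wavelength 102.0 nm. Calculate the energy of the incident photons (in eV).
12.1553 eV

Using E = hf = hc/λ:

E = hc/λ = (6.626×10⁻³⁴ J·s)(3×10⁸ m/s) / (102.0×10⁻⁹ m)
E = 12.1553 eV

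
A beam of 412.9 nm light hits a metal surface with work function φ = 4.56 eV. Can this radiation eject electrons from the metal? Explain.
No

For photoemission, the photon energy must exceed the work function.

Photon energy: E = hc/λ = 3.0028 eV
Work function: φ = 4.56 eV

Since E_photon (3.0028 eV) < φ (4.56 eV), photoemission will NOT occur.
The threshold wavelength is λ₀ = hc/φ = 271.9 nm.
Since 412.9 nm > 271.9 nm, the photons lack sufficient energy.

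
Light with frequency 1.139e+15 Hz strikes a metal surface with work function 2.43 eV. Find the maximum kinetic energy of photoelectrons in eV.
2.2805 eV

Using Einstein's photoelectric equation: KE_max = hf - φ

First, calculate the photon energy:
E_photon = hf = (6.626×10⁻³⁴ J·s)(1.139e+15 Hz)
E_photon = 4.7105 eV

Then, the maximum kinetic energy:
KE_max = E_photon - φ = 4.7105 eV - 2.43 eV = 2.2805 eV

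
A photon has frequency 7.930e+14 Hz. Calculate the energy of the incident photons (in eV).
3.2796 eV

Using E = hf:

E = hf = (6.626×10⁻³⁴ J·s)(7.930e+14 Hz)
E = 3.2796 eV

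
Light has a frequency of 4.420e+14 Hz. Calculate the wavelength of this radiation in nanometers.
678.26 nm

Using the wave equation: c = fλ

Solving for wavelength:
λ = c/f = (3×10⁸ m/s) / (4.420e+14 Hz)
λ = 678.26 nm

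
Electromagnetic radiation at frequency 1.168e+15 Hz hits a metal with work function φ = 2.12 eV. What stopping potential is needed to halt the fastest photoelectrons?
2.7105 V

The stopping potential V_s satisfies: eV_s = KE_max

First, find KE_max using Einstein's equation:
E_photon = hf = (6.626×10⁻³⁴ J·s)(1.168e+15 Hz) = 4.8305 eV
KE_max = E_photon - φ = 4.8305 - 2.12 = 2.7105 eV

Since eV_s = KE_max:
V_s = KE_max/e = 2.7105 V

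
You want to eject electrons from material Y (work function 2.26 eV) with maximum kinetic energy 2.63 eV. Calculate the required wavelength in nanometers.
253.55 nm

From Einstein's equation: KE_max = hc/λ - φ

Rearranging for λ:
hc/λ = KE_max + φ
λ = hc/(KE_max + φ)

Required photon energy:
E_photon = KE_max + φ = 2.63 + 2.26 = 4.89 eV

Required wavelength:
λ = hc/E_photon = (6.626×10⁻³⁴)(3×10⁸) / (4.89 × 1.602×10⁻¹⁹)
λ = 253.55 nm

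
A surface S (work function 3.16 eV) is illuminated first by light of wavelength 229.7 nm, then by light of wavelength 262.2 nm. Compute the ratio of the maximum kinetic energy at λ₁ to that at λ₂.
1.4265

Using Einstein's equation: KE_max = hc/λ - φ

For λ₁ = 229.7 nm:
E₁ = hc/λ₁ = 5.3977 eV
KE₁ = E₁ - φ = 5.3977 - 3.16 = 2.2377 eV

For λ₂ = 262.2 nm:
E₂ = hc/λ₂ = 4.7286 eV
KE₂ = E₂ - φ = 4.7286 - 3.16 = 1.5686 eV

Ratio: KE₁/KE₂ = 2.2377/1.5686 = 1.4265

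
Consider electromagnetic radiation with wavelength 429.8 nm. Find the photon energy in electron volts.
2.8847 eV

Using E = hf = hc/λ:

E = hc/λ = (6.626×10⁻³⁴ J·s)(3×10⁸ m/s) / (429.8×10⁻⁹ m)
E = 2.8847 eV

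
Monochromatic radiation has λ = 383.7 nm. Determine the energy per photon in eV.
3.2313 eV

Using E = hf = hc/λ:

E = hc/λ = (6.626×10⁻³⁴ J·s)(3×10⁸ m/s) / (383.7×10⁻⁹ m)
E = 3.2313 eV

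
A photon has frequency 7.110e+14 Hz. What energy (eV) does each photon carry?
2.9405 eV

Using E = hf:

E = hf = (6.626×10⁻³⁴ J·s)(7.110e+14 Hz)
E = 2.9405 eV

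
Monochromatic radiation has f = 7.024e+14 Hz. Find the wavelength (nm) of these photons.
426.81 nm

Using the wave equation: c = fλ

Solving for wavelength:
λ = c/f = (3×10⁸ m/s) / (7.024e+14 Hz)
λ = 426.81 nm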